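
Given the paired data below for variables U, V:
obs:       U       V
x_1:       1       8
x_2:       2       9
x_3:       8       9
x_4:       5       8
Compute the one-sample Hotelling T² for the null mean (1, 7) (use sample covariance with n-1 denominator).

Step 1 — sample mean vector:
  mean(U) = (1 + 2 + 8 + 5) / 4 = 16/4 = 4
  mean(V) = (8 + 9 + 9 + 8) / 4 = 34/4 = 8.5
  x̄ = (4, 8.5),  deviation x̄ - mu_0 = (4, 8.5) - (1, 7) = (3, 1.5).

Step 2 — sample covariance matrix, S[i,j] = (1/(n-1)) · Σ_k (x_{k,i} - mean_i) · (x_{k,j} - mean_j), divisor n-1 = 3:
  S[U,U] = ((-3)·(-3) + (-2)·(-2) + (4)·(4) + (1)·(1)) / 3 = 30/3 = 10
  S[U,V] = ((-3)·(-0.5) + (-2)·(0.5) + (4)·(0.5) + (1)·(-0.5)) / 3 = 2/3 = 0.6667
  S[V,V] = ((-0.5)·(-0.5) + (0.5)·(0.5) + (0.5)·(0.5) + (-0.5)·(-0.5)) / 3 = 1/3 = 0.3333
  S = [[10, 0.6667],
 [0.6667, 0.3333]].

Step 3 — invert S. det(S) = 10·0.3333 - (0.6667)² = 2.8889.
  S^{-1} = (1/det) · [[d, -b], [-b, a]] = [[0.1154, -0.2308],
 [-0.2308, 3.4615]].

Step 4 — quadratic form (x̄ - mu_0)^T · S^{-1} · (x̄ - mu_0):
  S^{-1} · (x̄ - mu_0) = (0, 4.5),
  (x̄ - mu_0)^T · [...] = (3)·(0) + (1.5)·(4.5) = 6.75.

Step 5 — scale by n: T² = 4 · 6.75 = 27.

T² ≈ 27


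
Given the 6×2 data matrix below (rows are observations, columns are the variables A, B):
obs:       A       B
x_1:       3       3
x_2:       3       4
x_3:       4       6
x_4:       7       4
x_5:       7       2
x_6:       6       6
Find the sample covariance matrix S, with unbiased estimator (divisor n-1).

Step 1 — column means:
  mean(A) = (3 + 3 + 4 + 7 + 7 + 6) / 6 = 30/6 = 5
  mean(B) = (3 + 4 + 6 + 4 + 2 + 6) / 6 = 25/6 = 4.1667

Step 2 — sample covariance S[i,j] = (1/(n-1)) · Σ_k (x_{k,i} - mean_i) · (x_{k,j} - mean_j), with n-1 = 5.
  S[A,A] = ((-2)·(-2) + (-2)·(-2) + (-1)·(-1) + (2)·(2) + (2)·(2) + (1)·(1)) / 5 = 18/5 = 3.6
  S[A,B] = ((-2)·(-1.1667) + (-2)·(-0.1667) + (-1)·(1.8333) + (2)·(-0.1667) + (2)·(-2.1667) + (1)·(1.8333)) / 5 = -2/5 = -0.4
  S[B,B] = ((-1.1667)·(-1.1667) + (-0.1667)·(-0.1667) + (1.8333)·(1.8333) + (-0.1667)·(-0.1667) + (-2.1667)·(-2.1667) + (1.8333)·(1.8333)) / 5 = 12.8333/5 = 2.5667

S is symmetric (S[j,i] = S[i,j]). Assembling:

S = [[3.6, -0.4],
 [-0.4, 2.5667]]


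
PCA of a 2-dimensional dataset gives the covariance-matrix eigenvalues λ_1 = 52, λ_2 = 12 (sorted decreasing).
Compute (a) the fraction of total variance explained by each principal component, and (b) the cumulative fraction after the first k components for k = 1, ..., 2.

Step 1 — total variance = trace(Sigma) = Σ λ_i = 52 + 12 = 64.

Step 2 — fraction explained by component i = λ_i / Σ λ:
  PC1: 52/64 = 0.8125
  PC2: 12/64 = 0.1875

Step 3 — cumulative fraction after k components = (λ_1 + ... + λ_k) / Σ λ:
  k = 1: 52/64 = 0.8125
  k = 2: (52 + 12)/64 = 64/64 = 1

Summary (fraction, with percent):

explained: PC1 0.8125 (81.25%), PC2 0.1875 (18.75%);  cumulative: 0.8125, 1


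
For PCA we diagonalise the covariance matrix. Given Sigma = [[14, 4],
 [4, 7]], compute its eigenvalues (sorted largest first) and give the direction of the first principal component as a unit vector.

Step 1 — characteristic polynomial of 2×2 Sigma:
  det(Sigma - λI) = λ² - trace · λ + det = 0.
  trace = 14 + 7 = 21, det = 14·7 - (4)² = 82.
Step 2 — discriminant:
  Δ = trace² - 4·det = 441 - 328 = 113.
Step 3 — eigenvalues:
  λ = (trace ± √Δ)/2 = (21 ± 10.6301)/2,
  λ_1 = 15.8151,  λ_2 = 5.1849.

Step 4 — unit eigenvector for λ_1: solve (Sigma - λ_1 I)v = 0. First row:
  (14 - 15.8151)·v_x + (4)·v_y = 0, i.e. (-1.8151)·v_x + (4)·v_y = 0,
  so v ∝ (b, λ_1 - a) = (4, 1.8151) = u.
  ||u|| = √((4)² + (1.8151)²) = √(19.2945) ≈ 4.3925,
  v_1 = u/||u|| ≈ (0.9106, 0.4132) (||v_1|| = 1).

λ_1 = 15.8151,  λ_2 = 5.1849;  v_1 ≈ (0.9106, 0.4132)


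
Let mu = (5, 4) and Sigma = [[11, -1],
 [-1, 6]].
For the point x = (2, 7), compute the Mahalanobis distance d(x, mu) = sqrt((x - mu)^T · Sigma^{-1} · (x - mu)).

Step 1 — centre the observation: (x - mu) = (-3, 3).

Step 2 — invert Sigma. det(Sigma) = 11·6 - (-1)² = 65.
  Sigma^{-1} = (1/det) · [[d, -b], [-b, a]] = [[0.0923, 0.0154],
 [0.0154, 0.1692]].

Step 3 — form the quadratic (x - mu)^T · Sigma^{-1} · (x - mu):
  Sigma^{-1} · (x - mu) = (-0.2308, 0.4615).
  (x - mu)^T · [Sigma^{-1} · (x - mu)] = (-3)·(-0.2308) + (3)·(0.4615) = 2.0769.

Step 4 — take square root: d = √(2.0769) ≈ 1.4412.

d(x, mu) = √(2.0769) ≈ 1.4412


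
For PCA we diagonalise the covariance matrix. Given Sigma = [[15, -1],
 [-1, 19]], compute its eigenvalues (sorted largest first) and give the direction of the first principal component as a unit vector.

Step 1 — characteristic polynomial of 2×2 Sigma:
  det(Sigma - λI) = λ² - trace · λ + det = 0.
  trace = 15 + 19 = 34, det = 15·19 - (-1)² = 284.
Step 2 — discriminant:
  Δ = trace² - 4·det = 1156 - 1136 = 20.
Step 3 — eigenvalues:
  λ = (trace ± √Δ)/2 = (34 ± 4.4721)/2,
  λ_1 = 19.2361,  λ_2 = 14.7639.

Step 4 — unit eigenvector for λ_1: solve (Sigma - λ_1 I)v = 0. First row:
  (15 - 19.2361)·v_x + (-1)·v_y = 0, i.e. (-4.2361)·v_x + (-1)·v_y = 0,
  so v ∝ (b, λ_1 - a) = (-1, 4.2361); multiply by -1 so the first entry is positive: u = (1, -4.2361).
  ||u|| = √((1)² + (-4.2361)²) = √(18.9443) ≈ 4.3525,
  v_1 = u/||u|| ≈ (0.2298, -0.9732) (||v_1|| = 1).

λ_1 = 19.2361,  λ_2 = 14.7639;  v_1 ≈ (0.2298, -0.9732)


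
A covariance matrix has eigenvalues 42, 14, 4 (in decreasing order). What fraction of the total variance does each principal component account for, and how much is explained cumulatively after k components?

Step 1 — total variance = trace(Sigma) = Σ λ_i = 42 + 14 + 4 = 60.

Step 2 — fraction explained by component i = λ_i / Σ λ:
  PC1: 42/60 = 0.7
  PC2: 14/60 = 0.2333
  PC3: 4/60 = 0.0667

Step 3 — cumulative fraction after k components = (λ_1 + ... + λ_k) / Σ λ:
  k = 1: 42/60 = 0.7
  k = 2: (42 + 14)/60 = 56/60 = 0.9333
  k = 3: (42 + 14 + 4)/60 = 60/60 = 1

Summary (fraction, with percent):

explained: PC1 0.7 (70%), PC2 0.2333 (23.33%), PC3 0.0667 (6.67%);  cumulative: 0.7, 0.9333, 1


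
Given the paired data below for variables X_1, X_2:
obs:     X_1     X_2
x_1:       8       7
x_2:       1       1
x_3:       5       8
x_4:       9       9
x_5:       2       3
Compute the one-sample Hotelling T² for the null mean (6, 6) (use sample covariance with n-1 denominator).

Step 1 — sample mean vector:
  mean(X_1) = (8 + 1 + 5 + 9 + 2) / 5 = 25/5 = 5
  mean(X_2) = (7 + 1 + 8 + 9 + 3) / 5 = 28/5 = 5.6
  x̄ = (5, 5.6),  deviation x̄ - mu_0 = (5, 5.6) - (6, 6) = (-1, -0.4).

Step 2 — sample covariance matrix, S[i,j] = (1/(n-1)) · Σ_k (x_{k,i} - mean_i) · (x_{k,j} - mean_j), divisor n-1 = 4:
  S[X_1,X_1] = ((3)·(3) + (-4)·(-4) + (0)·(0) + (4)·(4) + (-3)·(-3)) / 4 = 50/4 = 12.5
  S[X_1,X_2] = ((3)·(1.4) + (-4)·(-4.6) + (0)·(2.4) + (4)·(3.4) + (-3)·(-2.6)) / 4 = 44/4 = 11
  S[X_2,X_2] = ((1.4)·(1.4) + (-4.6)·(-4.6) + (2.4)·(2.4) + (3.4)·(3.4) + (-2.6)·(-2.6)) / 4 = 47.2/4 = 11.8
  S = [[12.5, 11],
 [11, 11.8]].

Step 3 — invert S. det(S) = 12.5·11.8 - (11)² = 26.5.
  S^{-1} = (1/det) · [[d, -b], [-b, a]] = [[0.4453, -0.4151],
 [-0.4151, 0.4717]].

Step 4 — quadratic form (x̄ - mu_0)^T · S^{-1} · (x̄ - mu_0):
  S^{-1} · (x̄ - mu_0) = (-0.2792, 0.2264),
  (x̄ - mu_0)^T · [...] = (-1)·(-0.2792) + (-0.4)·(0.2264) = 0.1887.

Step 5 — scale by n: T² = 5 · 0.1887 = 0.9434.

T² ≈ 0.9434


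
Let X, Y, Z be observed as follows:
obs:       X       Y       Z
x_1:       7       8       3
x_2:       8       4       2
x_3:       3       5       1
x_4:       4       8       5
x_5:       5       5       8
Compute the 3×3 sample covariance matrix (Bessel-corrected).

Step 1 — column means:
  mean(X) = (7 + 8 + 3 + 4 + 5) / 5 = 27/5 = 5.4
  mean(Y) = (8 + 4 + 5 + 8 + 5) / 5 = 30/5 = 6
  mean(Z) = (3 + 2 + 1 + 5 + 8) / 5 = 19/5 = 3.8

Step 2 — sample covariance S[i,j] = (1/(n-1)) · Σ_k (x_{k,i} - mean_i) · (x_{k,j} - mean_j), with n-1 = 4.
  S[X,X] = ((1.6)·(1.6) + (2.6)·(2.6) + (-2.4)·(-2.4) + (-1.4)·(-1.4) + (-0.4)·(-0.4)) / 4 = 17.2/4 = 4.3
  S[X,Y] = ((1.6)·(2) + (2.6)·(-2) + (-2.4)·(-1) + (-1.4)·(2) + (-0.4)·(-1)) / 4 = -2/4 = -0.5
  S[X,Z] = ((1.6)·(-0.8) + (2.6)·(-1.8) + (-2.4)·(-2.8) + (-1.4)·(1.2) + (-0.4)·(4.2)) / 4 = -2.6/4 = -0.65
  S[Y,Y] = ((2)·(2) + (-2)·(-2) + (-1)·(-1) + (2)·(2) + (-1)·(-1)) / 4 = 14/4 = 3.5
  S[Y,Z] = ((2)·(-0.8) + (-2)·(-1.8) + (-1)·(-2.8) + (2)·(1.2) + (-1)·(4.2)) / 4 = 3/4 = 0.75
  S[Z,Z] = ((-0.8)·(-0.8) + (-1.8)·(-1.8) + (-2.8)·(-2.8) + (1.2)·(1.2) + (4.2)·(4.2)) / 4 = 30.8/4 = 7.7

S is symmetric (S[j,i] = S[i,j]). Assembling:

S = [[4.3, -0.5, -0.65],
 [-0.5, 3.5, 0.75],
 [-0.65, 0.75, 7.7]]


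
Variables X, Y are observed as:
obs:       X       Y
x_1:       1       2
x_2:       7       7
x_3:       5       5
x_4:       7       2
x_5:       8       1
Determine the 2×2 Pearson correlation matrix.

Step 1 — column means:
  mean(X) = (1 + 7 + 5 + 7 + 8) / 5 = 28/5 = 5.6
  mean(Y) = (2 + 7 + 5 + 2 + 1) / 5 = 17/5 = 3.4

Step 2 — sample variances and covariances s[i,j] = (1/(n-1)) · Σ_k (x_{k,i} - mean_i) · (x_{k,j} - mean_j), with n-1 = 4:
  s[X,X] = ((-4.6)·(-4.6) + (1.4)·(1.4) + (-0.6)·(-0.6) + (1.4)·(1.4) + (2.4)·(2.4)) / 4 = 31.2/4 = 7.8
  s[X,Y] = ((-4.6)·(-1.4) + (1.4)·(3.6) + (-0.6)·(1.6) + (1.4)·(-1.4) + (2.4)·(-2.4)) / 4 = 2.8/4 = 0.7
  s[Y,Y] = ((-1.4)·(-1.4) + (3.6)·(3.6) + (1.6)·(1.6) + (-1.4)·(-1.4) + (-2.4)·(-2.4)) / 4 = 25.2/4 = 6.3
  Sample standard deviations s_i = √(s[i,i]):
  s(X) = √(7.8) = 2.7928
  s(Y) = √(6.3) = 2.51

Step 3 — r_{ij} = s_{ij} / (s_i · s_j):
  r[X,X] = 1 (diagonal).
  r[X,Y] = 0.7 / (2.7928 · 2.51) = 0.7 / 7.01 = 0.0999
  r[Y,Y] = 1 (diagonal).

R is symmetric with unit diagonal. Assembling:

R = [[1, 0.0999],
 [0.0999, 1]]


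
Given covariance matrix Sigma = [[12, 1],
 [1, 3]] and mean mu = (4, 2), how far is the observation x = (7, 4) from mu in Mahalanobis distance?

Step 1 — centre the observation: (x - mu) = (3, 2).

Step 2 — invert Sigma. det(Sigma) = 12·3 - (1)² = 35.
  Sigma^{-1} = (1/det) · [[d, -b], [-b, a]] = [[0.0857, -0.0286],
 [-0.0286, 0.3429]].

Step 3 — form the quadratic (x - mu)^T · Sigma^{-1} · (x - mu):
  Sigma^{-1} · (x - mu) = (0.2, 0.6).
  (x - mu)^T · [Sigma^{-1} · (x - mu)] = (3)·(0.2) + (2)·(0.6) = 1.8.

Step 4 — take square root: d = √(1.8) ≈ 1.3416.

d(x, mu) = √(1.8) ≈ 1.3416


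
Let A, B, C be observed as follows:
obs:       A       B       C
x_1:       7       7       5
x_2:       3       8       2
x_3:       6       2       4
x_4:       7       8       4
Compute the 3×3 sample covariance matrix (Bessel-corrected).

Step 1 — column means:
  mean(A) = (7 + 3 + 6 + 7) / 4 = 23/4 = 5.75
  mean(B) = (7 + 8 + 2 + 8) / 4 = 25/4 = 6.25
  mean(C) = (5 + 2 + 4 + 4) / 4 = 15/4 = 3.75

Step 2 — sample covariance S[i,j] = (1/(n-1)) · Σ_k (x_{k,i} - mean_i) · (x_{k,j} - mean_j), with n-1 = 3.
  S[A,A] = ((1.25)·(1.25) + (-2.75)·(-2.75) + (0.25)·(0.25) + (1.25)·(1.25)) / 3 = 10.75/3 = 3.5833
  S[A,B] = ((1.25)·(0.75) + (-2.75)·(1.75) + (0.25)·(-4.25) + (1.25)·(1.75)) / 3 = -2.75/3 = -0.9167
  S[A,C] = ((1.25)·(1.25) + (-2.75)·(-1.75) + (0.25)·(0.25) + (1.25)·(0.25)) / 3 = 6.75/3 = 2.25
  S[B,B] = ((0.75)·(0.75) + (1.75)·(1.75) + (-4.25)·(-4.25) + (1.75)·(1.75)) / 3 = 24.75/3 = 8.25
  S[B,C] = ((0.75)·(1.25) + (1.75)·(-1.75) + (-4.25)·(0.25) + (1.75)·(0.25)) / 3 = -2.75/3 = -0.9167
  S[C,C] = ((1.25)·(1.25) + (-1.75)·(-1.75) + (0.25)·(0.25) + (0.25)·(0.25)) / 3 = 4.75/3 = 1.5833

S is symmetric (S[j,i] = S[i,j]). Assembling:

S = [[3.5833, -0.9167, 2.25],
 [-0.9167, 8.25, -0.9167],
 [2.25, -0.9167, 1.5833]]


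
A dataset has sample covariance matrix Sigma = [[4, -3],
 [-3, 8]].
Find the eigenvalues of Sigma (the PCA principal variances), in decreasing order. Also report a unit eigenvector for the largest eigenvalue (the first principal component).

Step 1 — characteristic polynomial of 2×2 Sigma:
  det(Sigma - λI) = λ² - trace · λ + det = 0.
  trace = 4 + 8 = 12, det = 4·8 - (-3)² = 23.
Step 2 — discriminant:
  Δ = trace² - 4·det = 144 - 92 = 52.
Step 3 — eigenvalues:
  λ = (trace ± √Δ)/2 = (12 ± 7.2111)/2,
  λ_1 = 9.6056,  λ_2 = 2.3944.

Step 4 — unit eigenvector for λ_1: solve (Sigma - λ_1 I)v = 0. First row:
  (4 - 9.6056)·v_x + (-3)·v_y = 0, i.e. (-5.6056)·v_x + (-3)·v_y = 0,
  so v ∝ (b, λ_1 - a) = (-3, 5.6056); multiply by -1 so the first entry is positive: u = (3, -5.6056).
  ||u|| = √((3)² + (-5.6056)²) = √(40.4222) ≈ 6.3578,
  v_1 = u/||u|| ≈ (0.4719, -0.8817) (||v_1|| = 1).

λ_1 = 9.6056,  λ_2 = 2.3944;  v_1 ≈ (0.4719, -0.8817)


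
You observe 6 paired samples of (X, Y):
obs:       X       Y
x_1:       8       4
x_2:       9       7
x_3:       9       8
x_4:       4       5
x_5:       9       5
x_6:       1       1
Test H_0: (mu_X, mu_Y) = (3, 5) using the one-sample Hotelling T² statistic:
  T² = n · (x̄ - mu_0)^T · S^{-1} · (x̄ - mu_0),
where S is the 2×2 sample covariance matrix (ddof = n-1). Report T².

Step 1 — sample mean vector:
  mean(X) = (8 + 9 + 9 + 4 + 9 + 1) / 6 = 40/6 = 6.6667
  mean(Y) = (4 + 7 + 8 + 5 + 5 + 1) / 6 = 30/6 = 5
  x̄ = (6.6667, 5),  deviation x̄ - mu_0 = (6.6667, 5) - (3, 5) = (3.6667, 0).

Step 2 — sample covariance matrix, S[i,j] = (1/(n-1)) · Σ_k (x_{k,i} - mean_i) · (x_{k,j} - mean_j), divisor n-1 = 5:
  S[X,X] = ((1.3333)·(1.3333) + (2.3333)·(2.3333) + (2.3333)·(2.3333) + (-2.6667)·(-2.6667) + (2.3333)·(2.3333) + (-5.6667)·(-5.6667)) / 5 = 57.3333/5 = 11.4667
  S[X,Y] = ((1.3333)·(-1) + (2.3333)·(2) + (2.3333)·(3) + (-2.6667)·(0) + (2.3333)·(0) + (-5.6667)·(-4)) / 5 = 33/5 = 6.6
  S[Y,Y] = ((-1)·(-1) + (2)·(2) + (3)·(3) + (0)·(0) + (0)·(0) + (-4)·(-4)) / 5 = 30/5 = 6
  S = [[11.4667, 6.6],
 [6.6, 6]].

Step 3 — invert S. det(S) = 11.4667·6 - (6.6)² = 25.24.
  S^{-1} = (1/det) · [[d, -b], [-b, a]] = [[0.2377, -0.2615],
 [-0.2615, 0.4543]].

Step 4 — quadratic form (x̄ - mu_0)^T · S^{-1} · (x̄ - mu_0):
  S^{-1} · (x̄ - mu_0) = (0.8716, -0.9588),
  (x̄ - mu_0)^T · [...] = (3.6667)·(0.8716) + (0)·(-0.9588) = 3.196.

Step 5 — scale by n: T² = 6 · 3.196 = 19.1759.

T² ≈ 19.1759


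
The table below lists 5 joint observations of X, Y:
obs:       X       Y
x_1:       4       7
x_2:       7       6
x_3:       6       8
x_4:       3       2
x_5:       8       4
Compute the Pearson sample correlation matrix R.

Step 1 — column means:
  mean(X) = (4 + 7 + 6 + 3 + 8) / 5 = 28/5 = 5.6
  mean(Y) = (7 + 6 + 8 + 2 + 4) / 5 = 27/5 = 5.4

Step 2 — sample variances and covariances s[i,j] = (1/(n-1)) · Σ_k (x_{k,i} - mean_i) · (x_{k,j} - mean_j), with n-1 = 4:
  s[X,X] = ((-1.6)·(-1.6) + (1.4)·(1.4) + (0.4)·(0.4) + (-2.6)·(-2.6) + (2.4)·(2.4)) / 4 = 17.2/4 = 4.3
  s[X,Y] = ((-1.6)·(1.6) + (1.4)·(0.6) + (0.4)·(2.6) + (-2.6)·(-3.4) + (2.4)·(-1.4)) / 4 = 4.8/4 = 1.2
  s[Y,Y] = ((1.6)·(1.6) + (0.6)·(0.6) + (2.6)·(2.6) + (-3.4)·(-3.4) + (-1.4)·(-1.4)) / 4 = 23.2/4 = 5.8
  Sample standard deviations s_i = √(s[i,i]):
  s(X) = √(4.3) = 2.0736
  s(Y) = √(5.8) = 2.4083

Step 3 — r_{ij} = s_{ij} / (s_i · s_j):
  r[X,X] = 1 (diagonal).
  r[X,Y] = 1.2 / (2.0736 · 2.4083) = 1.2 / 4.994 = 0.2403
  r[Y,Y] = 1 (diagonal).

R is symmetric with unit diagonal. Assembling:

R = [[1, 0.2403],
 [0.2403, 1]]


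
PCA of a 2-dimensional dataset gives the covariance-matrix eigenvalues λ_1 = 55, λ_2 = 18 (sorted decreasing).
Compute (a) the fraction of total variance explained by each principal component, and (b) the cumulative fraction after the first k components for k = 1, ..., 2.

Step 1 — total variance = trace(Sigma) = Σ λ_i = 55 + 18 = 73.

Step 2 — fraction explained by component i = λ_i / Σ λ:
  PC1: 55/73 = 0.7534
  PC2: 18/73 = 0.2466

Step 3 — cumulative fraction after k components = (λ_1 + ... + λ_k) / Σ λ:
  k = 1: 55/73 = 0.7534
  k = 2: (55 + 18)/73 = 73/73 = 1

Summary (fraction, with percent):

explained: PC1 0.7534 (75.34%), PC2 0.2466 (24.66%);  cumulative: 0.7534, 1


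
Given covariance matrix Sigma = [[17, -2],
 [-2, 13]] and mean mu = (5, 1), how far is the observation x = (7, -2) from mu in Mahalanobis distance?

Step 1 — centre the observation: (x - mu) = (2, -3).

Step 2 — invert Sigma. det(Sigma) = 17·13 - (-2)² = 217.
  Sigma^{-1} = (1/det) · [[d, -b], [-b, a]] = [[0.0599, 0.0092],
 [0.0092, 0.0783]].

Step 3 — form the quadratic (x - mu)^T · Sigma^{-1} · (x - mu):
  Sigma^{-1} · (x - mu) = (0.0922, -0.2166).
  (x - mu)^T · [Sigma^{-1} · (x - mu)] = (2)·(0.0922) + (-3)·(-0.2166) = 0.8341.

Step 4 — take square root: d = √(0.8341) ≈ 0.9133.

d(x, mu) = √(0.8341) ≈ 0.9133


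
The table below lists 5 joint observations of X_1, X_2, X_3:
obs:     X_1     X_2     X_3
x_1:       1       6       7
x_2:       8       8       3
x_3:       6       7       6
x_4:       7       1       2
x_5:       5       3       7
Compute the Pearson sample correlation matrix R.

Step 1 — column means:
  mean(X_1) = (1 + 8 + 6 + 7 + 5) / 5 = 27/5 = 5.4
  mean(X_2) = (6 + 8 + 7 + 1 + 3) / 5 = 25/5 = 5
  mean(X_3) = (7 + 3 + 6 + 2 + 7) / 5 = 25/5 = 5

Step 2 — sample variances and covariances s[i,j] = (1/(n-1)) · Σ_k (x_{k,i} - mean_i) · (x_{k,j} - mean_j), with n-1 = 4:
  s[X_1,X_1] = ((-4.4)·(-4.4) + (2.6)·(2.6) + (0.6)·(0.6) + (1.6)·(1.6) + (-0.4)·(-0.4)) / 4 = 29.2/4 = 7.3
  s[X_1,X_2] = ((-4.4)·(1) + (2.6)·(3) + (0.6)·(2) + (1.6)·(-4) + (-0.4)·(-2)) / 4 = -1/4 = -0.25
  s[X_1,X_3] = ((-4.4)·(2) + (2.6)·(-2) + (0.6)·(1) + (1.6)·(-3) + (-0.4)·(2)) / 4 = -19/4 = -4.75
  s[X_2,X_2] = ((1)·(1) + (3)·(3) + (2)·(2) + (-4)·(-4) + (-2)·(-2)) / 4 = 34/4 = 8.5
  s[X_2,X_3] = ((1)·(2) + (3)·(-2) + (2)·(1) + (-4)·(-3) + (-2)·(2)) / 4 = 6/4 = 1.5
  s[X_3,X_3] = ((2)·(2) + (-2)·(-2) + (1)·(1) + (-3)·(-3) + (2)·(2)) / 4 = 22/4 = 5.5
  Sample standard deviations s_i = √(s[i,i]):
  s(X_1) = √(7.3) = 2.7019
  s(X_2) = √(8.5) = 2.9155
  s(X_3) = √(5.5) = 2.3452

Step 3 — r_{ij} = s_{ij} / (s_i · s_j):
  r[X_1,X_1] = 1 (diagonal).
  r[X_1,X_2] = -0.25 / (2.7019 · 2.9155) = -0.25 / 7.8772 = -0.0317
  r[X_1,X_3] = -4.75 / (2.7019 · 2.3452) = -4.75 / 6.3364 = -0.7496
  r[X_2,X_2] = 1 (diagonal).
  r[X_2,X_3] = 1.5 / (2.9155 · 2.3452) = 1.5 / 6.8374 = 0.2194
  r[X_3,X_3] = 1 (diagonal).

R is symmetric with unit diagonal. Assembling:

R = [[1, -0.0317, -0.7496],
 [-0.0317, 1, 0.2194],
 [-0.7496, 0.2194, 1]]


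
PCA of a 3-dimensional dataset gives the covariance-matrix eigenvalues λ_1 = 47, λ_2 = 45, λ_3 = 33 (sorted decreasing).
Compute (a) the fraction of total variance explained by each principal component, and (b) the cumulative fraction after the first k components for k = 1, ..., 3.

Step 1 — total variance = trace(Sigma) = Σ λ_i = 47 + 45 + 33 = 125.

Step 2 — fraction explained by component i = λ_i / Σ λ:
  PC1: 47/125 = 0.376
  PC2: 45/125 = 0.36
  PC3: 33/125 = 0.264

Step 3 — cumulative fraction after k components = (λ_1 + ... + λ_k) / Σ λ:
  k = 1: 47/125 = 0.376
  k = 2: (47 + 45)/125 = 92/125 = 0.736
  k = 3: (47 + 45 + 33)/125 = 125/125 = 1

Summary (fraction, with percent):

explained: PC1 0.376 (37.6%), PC2 0.36 (36%), PC3 0.264 (26.4%);  cumulative: 0.376, 0.736, 1


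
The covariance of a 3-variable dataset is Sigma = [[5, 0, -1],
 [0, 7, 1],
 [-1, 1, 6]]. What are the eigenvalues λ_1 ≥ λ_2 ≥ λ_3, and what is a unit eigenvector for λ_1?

Step 1 — characteristic polynomial p(λ) = det(λI - Sigma) = λ³ - tr·λ² + c_1·λ - det, where tr = trace, c_1 = sum of the principal 2×2 minors, det = det(Sigma):
  tr = 5 + 7 + 6 = 18,
  c_1 = (5·7 - (0)²) + (5·6 - (-1)²) + (7·6 - (1)²) = 35 + 29 + 41 = 105,
  det = 5·(7·6 - (1)²) - (0)·((0)·6 - (1)·(-1)) + (-1)·((0)·(1) - 7·(-1)) = 5·(41) - (0)·(1) + (-1)·(7) = 198.
  So p(λ) = λ³ - 18λ² + 105λ - 198.
Step 2 — look for an integer root (rational root theorem: any rational root is an integer divisor of 198). Testing λ = 6:
  p(6) = 216 - 648 + 630 - 198 = 0  ✓
  Dividing out (λ - 6): p(λ) = (λ - 6)(λ² - 12λ + 33).
Step 3 — remaining eigenvalues from the quadratic λ² - 12λ + 33 = 0:
  Δ = 12² - 4·33 = 144 - 132 = 12,  λ = (12 ± √12)/2 = (12 ± 3.4641)/2 ≈ 7.7321 or 4.2679.
  Sorted: λ_1 = 7.7321,  λ_2 = 6,  λ_3 = 4.2679  (check: sum = 18 = tr ✓).

Step 4 — unit eigenvector for λ_1 ≈ 7.7321: v spans the null space of (Sigma - λ_1 I), whose rows are
  r_1 = (-2.7321, 0, -1),  r_2 = (0, -0.7321, 1),  r_3 = (-1, 1, -1.7321).
  v is orthogonal to every row, so take v ∝ r_1 × r_2 = ((0)·(1) - (-1)·(-0.7321), (-1)·(0) - (-2.7321)·(1), (-2.7321)·(-0.7321) - (0)·(0)) ≈ (-0.7321, 2.7321, 2).
  Rescale (multiply by -1 so the first nonzero entry is positive): u = (0.7321, -2.7321, -2).
  ||u|| = √((0.7321)² + (-2.7321)² + (-2)²) = √(12) ≈ 3.4641,  v_1 = u/||u|| ≈ (0.2113, -0.7887, -0.5774) (||v_1|| = 1).

λ_1 = 7.7321,  λ_2 = 6,  λ_3 = 4.2679;  v_1 ≈ (0.2113, -0.7887, -0.5774)


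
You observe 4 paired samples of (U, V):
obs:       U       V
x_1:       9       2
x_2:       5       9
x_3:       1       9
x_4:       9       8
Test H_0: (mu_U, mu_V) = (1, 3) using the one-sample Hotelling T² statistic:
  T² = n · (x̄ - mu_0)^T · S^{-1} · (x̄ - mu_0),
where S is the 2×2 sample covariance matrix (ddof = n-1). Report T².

Step 1 — sample mean vector:
  mean(U) = (9 + 5 + 1 + 9) / 4 = 24/4 = 6
  mean(V) = (2 + 9 + 9 + 8) / 4 = 28/4 = 7
  x̄ = (6, 7),  deviation x̄ - mu_0 = (6, 7) - (1, 3) = (5, 4).

Step 2 — sample covariance matrix, S[i,j] = (1/(n-1)) · Σ_k (x_{k,i} - mean_i) · (x_{k,j} - mean_j), divisor n-1 = 3:
  S[U,U] = ((3)·(3) + (-1)·(-1) + (-5)·(-5) + (3)·(3)) / 3 = 44/3 = 14.6667
  S[U,V] = ((3)·(-5) + (-1)·(2) + (-5)·(2) + (3)·(1)) / 3 = -24/3 = -8
  S[V,V] = ((-5)·(-5) + (2)·(2) + (2)·(2) + (1)·(1)) / 3 = 34/3 = 11.3333
  S = [[14.6667, -8],
 [-8, 11.3333]].

Step 3 — invert S. det(S) = 14.6667·11.3333 - (-8)² = 102.2222.
  S^{-1} = (1/det) · [[d, -b], [-b, a]] = [[0.1109, 0.0783],
 [0.0783, 0.1435]].

Step 4 — quadratic form (x̄ - mu_0)^T · S^{-1} · (x̄ - mu_0):
  S^{-1} · (x̄ - mu_0) = (0.8674, 0.9652),
  (x̄ - mu_0)^T · [...] = (5)·(0.8674) + (4)·(0.9652) = 8.1978.

Step 5 — scale by n: T² = 4 · 8.1978 = 32.7913.

T² ≈ 32.7913


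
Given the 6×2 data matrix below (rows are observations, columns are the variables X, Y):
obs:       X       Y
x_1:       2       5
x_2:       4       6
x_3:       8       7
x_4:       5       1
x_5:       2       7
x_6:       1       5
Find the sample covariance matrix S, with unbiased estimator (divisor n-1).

Step 1 — column means:
  mean(X) = (2 + 4 + 8 + 5 + 2 + 1) / 6 = 22/6 = 3.6667
  mean(Y) = (5 + 6 + 7 + 1 + 7 + 5) / 6 = 31/6 = 5.1667

Step 2 — sample covariance S[i,j] = (1/(n-1)) · Σ_k (x_{k,i} - mean_i) · (x_{k,j} - mean_j), with n-1 = 5.
  S[X,X] = ((-1.6667)·(-1.6667) + (0.3333)·(0.3333) + (4.3333)·(4.3333) + (1.3333)·(1.3333) + (-1.6667)·(-1.6667) + (-2.6667)·(-2.6667)) / 5 = 33.3333/5 = 6.6667
  S[X,Y] = ((-1.6667)·(-0.1667) + (0.3333)·(0.8333) + (4.3333)·(1.8333) + (1.3333)·(-4.1667) + (-1.6667)·(1.8333) + (-2.6667)·(-0.1667)) / 5 = 0.3333/5 = 0.0667
  S[Y,Y] = ((-0.1667)·(-0.1667) + (0.8333)·(0.8333) + (1.8333)·(1.8333) + (-4.1667)·(-4.1667) + (1.8333)·(1.8333) + (-0.1667)·(-0.1667)) / 5 = 24.8333/5 = 4.9667

S is symmetric (S[j,i] = S[i,j]). Assembling:

S = [[6.6667, 0.0667],
 [0.0667, 4.9667]]


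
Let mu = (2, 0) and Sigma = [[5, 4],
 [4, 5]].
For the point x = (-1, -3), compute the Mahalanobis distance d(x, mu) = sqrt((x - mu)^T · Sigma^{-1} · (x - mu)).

Step 1 — centre the observation: (x - mu) = (-3, -3).

Step 2 — invert Sigma. det(Sigma) = 5·5 - (4)² = 9.
  Sigma^{-1} = (1/det) · [[d, -b], [-b, a]] = [[0.5556, -0.4444],
 [-0.4444, 0.5556]].

Step 3 — form the quadratic (x - mu)^T · Sigma^{-1} · (x - mu):
  Sigma^{-1} · (x - mu) = (-0.3333, -0.3333).
  (x - mu)^T · [Sigma^{-1} · (x - mu)] = (-3)·(-0.3333) + (-3)·(-0.3333) = 2.

Step 4 — take square root: d = √(2) ≈ 1.4142.

d(x, mu) = √(2) ≈ 1.4142


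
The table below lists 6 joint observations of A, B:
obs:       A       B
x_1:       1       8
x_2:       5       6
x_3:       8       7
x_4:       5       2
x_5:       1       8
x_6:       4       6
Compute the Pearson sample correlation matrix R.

Step 1 — column means:
  mean(A) = (1 + 5 + 8 + 5 + 1 + 4) / 6 = 24/6 = 4
  mean(B) = (8 + 6 + 7 + 2 + 8 + 6) / 6 = 37/6 = 6.1667

Step 2 — sample variances and covariances s[i,j] = (1/(n-1)) · Σ_k (x_{k,i} - mean_i) · (x_{k,j} - mean_j), with n-1 = 5:
  s[A,A] = ((-3)·(-3) + (1)·(1) + (4)·(4) + (1)·(1) + (-3)·(-3) + (0)·(0)) / 5 = 36/5 = 7.2
  s[A,B] = ((-3)·(1.8333) + (1)·(-0.1667) + (4)·(0.8333) + (1)·(-4.1667) + (-3)·(1.8333) + (0)·(-0.1667)) / 5 = -12/5 = -2.4
  s[B,B] = ((1.8333)·(1.8333) + (-0.1667)·(-0.1667) + (0.8333)·(0.8333) + (-4.1667)·(-4.1667) + (1.8333)·(1.8333) + (-0.1667)·(-0.1667)) / 5 = 24.8333/5 = 4.9667
  Sample standard deviations s_i = √(s[i,i]):
  s(A) = √(7.2) = 2.6833
  s(B) = √(4.9667) = 2.2286

Step 3 — r_{ij} = s_{ij} / (s_i · s_j):
  r[A,A] = 1 (diagonal).
  r[A,B] = -2.4 / (2.6833 · 2.2286) = -2.4 / 5.98 = -0.4013
  r[B,B] = 1 (diagonal).

R is symmetric with unit diagonal. Assembling:

R = [[1, -0.4013],
 [-0.4013, 1]]


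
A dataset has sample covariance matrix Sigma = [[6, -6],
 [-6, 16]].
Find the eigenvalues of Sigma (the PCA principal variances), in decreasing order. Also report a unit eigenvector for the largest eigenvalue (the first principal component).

Step 1 — characteristic polynomial of 2×2 Sigma:
  det(Sigma - λI) = λ² - trace · λ + det = 0.
  trace = 6 + 16 = 22, det = 6·16 - (-6)² = 60.
Step 2 — discriminant:
  Δ = trace² - 4·det = 484 - 240 = 244.
Step 3 — eigenvalues:
  λ = (trace ± √Δ)/2 = (22 ± 15.6205)/2,
  λ_1 = 18.8102,  λ_2 = 3.1898.

Step 4 — unit eigenvector for λ_1: solve (Sigma - λ_1 I)v = 0. First row:
  (6 - 18.8102)·v_x + (-6)·v_y = 0, i.e. (-12.8102)·v_x + (-6)·v_y = 0,
  so v ∝ (b, λ_1 - a) = (-6, 12.8102); multiply by -1 so the first entry is positive: u = (6, -12.8102).
  ||u|| = √((6)² + (-12.8102)²) = √(200.1025) ≈ 14.1458,
  v_1 = u/||u|| ≈ (0.4242, -0.9056) (||v_1|| = 1).

λ_1 = 18.8102,  λ_2 = 3.1898;  v_1 ≈ (0.4242, -0.9056)


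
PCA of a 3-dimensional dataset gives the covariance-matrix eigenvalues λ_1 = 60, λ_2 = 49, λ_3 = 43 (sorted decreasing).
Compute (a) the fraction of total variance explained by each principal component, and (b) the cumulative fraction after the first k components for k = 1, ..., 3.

Step 1 — total variance = trace(Sigma) = Σ λ_i = 60 + 49 + 43 = 152.

Step 2 — fraction explained by component i = λ_i / Σ λ:
  PC1: 60/152 = 0.3947
  PC2: 49/152 = 0.3224
  PC3: 43/152 = 0.2829

Step 3 — cumulative fraction after k components = (λ_1 + ... + λ_k) / Σ λ:
  k = 1: 60/152 = 0.3947
  k = 2: (60 + 49)/152 = 109/152 = 0.7171
  k = 3: (60 + 49 + 43)/152 = 152/152 = 1

Summary (fraction, with percent):

explained: PC1 0.3947 (39.47%), PC2 0.3224 (32.24%), PC3 0.2829 (28.29%);  cumulative: 0.3947, 0.7171, 1


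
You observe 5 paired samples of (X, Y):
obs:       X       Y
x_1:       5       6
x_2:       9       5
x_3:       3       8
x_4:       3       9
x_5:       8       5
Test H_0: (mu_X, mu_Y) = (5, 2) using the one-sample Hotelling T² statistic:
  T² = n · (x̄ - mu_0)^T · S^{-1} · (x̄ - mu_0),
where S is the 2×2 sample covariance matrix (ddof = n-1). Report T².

Step 1 — sample mean vector:
  mean(X) = (5 + 9 + 3 + 3 + 8) / 5 = 28/5 = 5.6
  mean(Y) = (6 + 5 + 8 + 9 + 5) / 5 = 33/5 = 6.6
  x̄ = (5.6, 6.6),  deviation x̄ - mu_0 = (5.6, 6.6) - (5, 2) = (0.6, 4.6).

Step 2 — sample covariance matrix, S[i,j] = (1/(n-1)) · Σ_k (x_{k,i} - mean_i) · (x_{k,j} - mean_j), divisor n-1 = 4:
  S[X,X] = ((-0.6)·(-0.6) + (3.4)·(3.4) + (-2.6)·(-2.6) + (-2.6)·(-2.6) + (2.4)·(2.4)) / 4 = 31.2/4 = 7.8
  S[X,Y] = ((-0.6)·(-0.6) + (3.4)·(-1.6) + (-2.6)·(1.4) + (-2.6)·(2.4) + (2.4)·(-1.6)) / 4 = -18.8/4 = -4.7
  S[Y,Y] = ((-0.6)·(-0.6) + (-1.6)·(-1.6) + (1.4)·(1.4) + (2.4)·(2.4) + (-1.6)·(-1.6)) / 4 = 13.2/4 = 3.3
  S = [[7.8, -4.7],
 [-4.7, 3.3]].

Step 3 — invert S. det(S) = 7.8·3.3 - (-4.7)² = 3.65.
  S^{-1} = (1/det) · [[d, -b], [-b, a]] = [[0.9041, 1.2877],
 [1.2877, 2.137]].

Step 4 — quadratic form (x̄ - mu_0)^T · S^{-1} · (x̄ - mu_0):
  S^{-1} · (x̄ - mu_0) = (6.4658, 10.6027),
  (x̄ - mu_0)^T · [...] = (0.6)·(6.4658) + (4.6)·(10.6027) = 52.6521.

Step 5 — scale by n: T² = 5 · 52.6521 = 263.2603.

T² ≈ 263.2603


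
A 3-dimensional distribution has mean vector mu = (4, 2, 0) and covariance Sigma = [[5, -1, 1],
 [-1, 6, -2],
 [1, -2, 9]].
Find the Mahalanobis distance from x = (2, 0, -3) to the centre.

Step 1 — centre the observation: (x - mu) = (-2, -2, -3).

Step 2 — invert Sigma (cofactor / det for 3×3, or solve directly):
  Sigma^{-1} = [[0.2092, 0.0293, -0.0167],
 [0.0293, 0.1841, 0.0377],
 [-0.0167, 0.0377, 0.1213]].

Step 3 — form the quadratic (x - mu)^T · Sigma^{-1} · (x - mu):
  Sigma^{-1} · (x - mu) = (-0.4268, -0.5397, -0.4059).
  (x - mu)^T · [Sigma^{-1} · (x - mu)] = (-2)·(-0.4268) + (-2)·(-0.5397) + (-3)·(-0.4059) = 3.1506.

Step 4 — take square root: d = √(3.1506) ≈ 1.775.

d(x, mu) = √(3.1506) ≈ 1.775


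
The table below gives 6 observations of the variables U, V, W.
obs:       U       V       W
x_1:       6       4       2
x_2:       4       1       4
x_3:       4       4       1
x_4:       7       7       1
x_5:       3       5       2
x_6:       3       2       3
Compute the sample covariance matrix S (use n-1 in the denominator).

Step 1 — column means:
  mean(U) = (6 + 4 + 4 + 7 + 3 + 3) / 6 = 27/6 = 4.5
  mean(V) = (4 + 1 + 4 + 7 + 5 + 2) / 6 = 23/6 = 3.8333
  mean(W) = (2 + 4 + 1 + 1 + 2 + 3) / 6 = 13/6 = 2.1667

Step 2 — sample covariance S[i,j] = (1/(n-1)) · Σ_k (x_{k,i} - mean_i) · (x_{k,j} - mean_j), with n-1 = 5.
  S[U,U] = ((1.5)·(1.5) + (-0.5)·(-0.5) + (-0.5)·(-0.5) + (2.5)·(2.5) + (-1.5)·(-1.5) + (-1.5)·(-1.5)) / 5 = 13.5/5 = 2.7
  S[U,V] = ((1.5)·(0.1667) + (-0.5)·(-2.8333) + (-0.5)·(0.1667) + (2.5)·(3.1667) + (-1.5)·(1.1667) + (-1.5)·(-1.8333)) / 5 = 10.5/5 = 2.1
  S[U,W] = ((1.5)·(-0.1667) + (-0.5)·(1.8333) + (-0.5)·(-1.1667) + (2.5)·(-1.1667) + (-1.5)·(-0.1667) + (-1.5)·(0.8333)) / 5 = -4.5/5 = -0.9
  S[V,V] = ((0.1667)·(0.1667) + (-2.8333)·(-2.8333) + (0.1667)·(0.1667) + (3.1667)·(3.1667) + (1.1667)·(1.1667) + (-1.8333)·(-1.8333)) / 5 = 22.8333/5 = 4.5667
  S[V,W] = ((0.1667)·(-0.1667) + (-2.8333)·(1.8333) + (0.1667)·(-1.1667) + (3.1667)·(-1.1667) + (1.1667)·(-0.1667) + (-1.8333)·(0.8333)) / 5 = -10.8333/5 = -2.1667
  S[W,W] = ((-0.1667)·(-0.1667) + (1.8333)·(1.8333) + (-1.1667)·(-1.1667) + (-1.1667)·(-1.1667) + (-0.1667)·(-0.1667) + (0.8333)·(0.8333)) / 5 = 6.8333/5 = 1.3667

S is symmetric (S[j,i] = S[i,j]). Assembling:

S = [[2.7, 2.1, -0.9],
 [2.1, 4.5667, -2.1667],
 [-0.9, -2.1667, 1.3667]]


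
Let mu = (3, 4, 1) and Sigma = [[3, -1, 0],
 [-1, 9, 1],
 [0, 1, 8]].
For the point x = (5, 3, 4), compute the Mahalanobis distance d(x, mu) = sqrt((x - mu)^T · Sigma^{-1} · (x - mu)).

Step 1 — centre the observation: (x - mu) = (2, -1, 3).

Step 2 — invert Sigma (cofactor / det for 3×3, or solve directly):
  Sigma^{-1} = [[0.3463, 0.039, -0.0049],
 [0.039, 0.1171, -0.0146],
 [-0.0049, -0.0146, 0.1268]].

Step 3 — form the quadratic (x - mu)^T · Sigma^{-1} · (x - mu):
  Sigma^{-1} · (x - mu) = (0.639, -0.0829, 0.3854).
  (x - mu)^T · [Sigma^{-1} · (x - mu)] = (2)·(0.639) + (-1)·(-0.0829) + (3)·(0.3854) = 2.5171.

Step 4 — take square root: d = √(2.5171) ≈ 1.5865.

d(x, mu) = √(2.5171) ≈ 1.5865


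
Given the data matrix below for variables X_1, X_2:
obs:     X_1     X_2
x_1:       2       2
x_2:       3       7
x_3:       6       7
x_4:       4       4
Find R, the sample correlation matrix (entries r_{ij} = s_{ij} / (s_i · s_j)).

Step 1 — column means:
  mean(X_1) = (2 + 3 + 6 + 4) / 4 = 15/4 = 3.75
  mean(X_2) = (2 + 7 + 7 + 4) / 4 = 20/4 = 5

Step 2 — sample variances and covariances s[i,j] = (1/(n-1)) · Σ_k (x_{k,i} - mean_i) · (x_{k,j} - mean_j), with n-1 = 3:
  s[X_1,X_1] = ((-1.75)·(-1.75) + (-0.75)·(-0.75) + (2.25)·(2.25) + (0.25)·(0.25)) / 3 = 8.75/3 = 2.9167
  s[X_1,X_2] = ((-1.75)·(-3) + (-0.75)·(2) + (2.25)·(2) + (0.25)·(-1)) / 3 = 8/3 = 2.6667
  s[X_2,X_2] = ((-3)·(-3) + (2)·(2) + (2)·(2) + (-1)·(-1)) / 3 = 18/3 = 6
  Sample standard deviations s_i = √(s[i,i]):
  s(X_1) = √(2.9167) = 1.7078
  s(X_2) = √(6) = 2.4495

Step 3 — r_{ij} = s_{ij} / (s_i · s_j):
  r[X_1,X_1] = 1 (diagonal).
  r[X_1,X_2] = 2.6667 / (1.7078 · 2.4495) = 2.6667 / 4.1833 = 0.6375
  r[X_2,X_2] = 1 (diagonal).

R is symmetric with unit diagonal. Assembling:

R = [[1, 0.6375],
 [0.6375, 1]]


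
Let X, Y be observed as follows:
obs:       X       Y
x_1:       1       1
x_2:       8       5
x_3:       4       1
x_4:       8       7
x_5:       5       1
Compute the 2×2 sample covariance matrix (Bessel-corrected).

Step 1 — column means:
  mean(X) = (1 + 8 + 4 + 8 + 5) / 5 = 26/5 = 5.2
  mean(Y) = (1 + 5 + 1 + 7 + 1) / 5 = 15/5 = 3

Step 2 — sample covariance S[i,j] = (1/(n-1)) · Σ_k (x_{k,i} - mean_i) · (x_{k,j} - mean_j), with n-1 = 4.
  S[X,X] = ((-4.2)·(-4.2) + (2.8)·(2.8) + (-1.2)·(-1.2) + (2.8)·(2.8) + (-0.2)·(-0.2)) / 4 = 34.8/4 = 8.7
  S[X,Y] = ((-4.2)·(-2) + (2.8)·(2) + (-1.2)·(-2) + (2.8)·(4) + (-0.2)·(-2)) / 4 = 28/4 = 7
  S[Y,Y] = ((-2)·(-2) + (2)·(2) + (-2)·(-2) + (4)·(4) + (-2)·(-2)) / 4 = 32/4 = 8

S is symmetric (S[j,i] = S[i,j]). Assembling:

S = [[8.7, 7],
 [7, 8]]


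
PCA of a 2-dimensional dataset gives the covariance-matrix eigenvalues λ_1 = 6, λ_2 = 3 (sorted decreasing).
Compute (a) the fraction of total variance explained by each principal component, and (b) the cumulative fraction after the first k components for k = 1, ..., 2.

Step 1 — total variance = trace(Sigma) = Σ λ_i = 6 + 3 = 9.

Step 2 — fraction explained by component i = λ_i / Σ λ:
  PC1: 6/9 = 0.6667
  PC2: 3/9 = 0.3333

Step 3 — cumulative fraction after k components = (λ_1 + ... + λ_k) / Σ λ:
  k = 1: 6/9 = 0.6667
  k = 2: (6 + 3)/9 = 9/9 = 1

Summary (fraction, with percent):

explained: PC1 0.6667 (66.67%), PC2 0.3333 (33.33%);  cumulative: 0.6667, 1


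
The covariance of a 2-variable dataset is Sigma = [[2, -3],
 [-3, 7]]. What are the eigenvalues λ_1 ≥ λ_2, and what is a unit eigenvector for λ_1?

Step 1 — characteristic polynomial of 2×2 Sigma:
  det(Sigma - λI) = λ² - trace · λ + det = 0.
  trace = 2 + 7 = 9, det = 2·7 - (-3)² = 5.
Step 2 — discriminant:
  Δ = trace² - 4·det = 81 - 20 = 61.
Step 3 — eigenvalues:
  λ = (trace ± √Δ)/2 = (9 ± 7.8102)/2,
  λ_1 = 8.4051,  λ_2 = 0.5949.

Step 4 — unit eigenvector for λ_1: solve (Sigma - λ_1 I)v = 0. First row:
  (2 - 8.4051)·v_x + (-3)·v_y = 0, i.e. (-6.4051)·v_x + (-3)·v_y = 0,
  so v ∝ (b, λ_1 - a) = (-3, 6.4051); multiply by -1 so the first entry is positive: u = (3, -6.4051).
  ||u|| = √((3)² + (-6.4051)²) = √(50.0256) ≈ 7.0729,
  v_1 = u/||u|| ≈ (0.4242, -0.9056) (||v_1|| = 1).

λ_1 = 8.4051,  λ_2 = 0.5949;  v_1 ≈ (0.4242, -0.9056)


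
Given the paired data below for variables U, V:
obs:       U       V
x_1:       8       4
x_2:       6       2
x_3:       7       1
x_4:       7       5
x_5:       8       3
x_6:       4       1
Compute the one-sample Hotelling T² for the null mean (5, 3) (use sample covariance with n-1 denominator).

Step 1 — sample mean vector:
  mean(U) = (8 + 6 + 7 + 7 + 8 + 4) / 6 = 40/6 = 6.6667
  mean(V) = (4 + 2 + 1 + 5 + 3 + 1) / 6 = 16/6 = 2.6667
  x̄ = (6.6667, 2.6667),  deviation x̄ - mu_0 = (6.6667, 2.6667) - (5, 3) = (1.6667, -0.3333).

Step 2 — sample covariance matrix, S[i,j] = (1/(n-1)) · Σ_k (x_{k,i} - mean_i) · (x_{k,j} - mean_j), divisor n-1 = 5:
  S[U,U] = ((1.3333)·(1.3333) + (-0.6667)·(-0.6667) + (0.3333)·(0.3333) + (0.3333)·(0.3333) + (1.3333)·(1.3333) + (-2.6667)·(-2.6667)) / 5 = 11.3333/5 = 2.2667
  S[U,V] = ((1.3333)·(1.3333) + (-0.6667)·(-0.6667) + (0.3333)·(-1.6667) + (0.3333)·(2.3333) + (1.3333)·(0.3333) + (-2.6667)·(-1.6667)) / 5 = 7.3333/5 = 1.4667
  S[V,V] = ((1.3333)·(1.3333) + (-0.6667)·(-0.6667) + (-1.6667)·(-1.6667) + (2.3333)·(2.3333) + (0.3333)·(0.3333) + (-1.6667)·(-1.6667)) / 5 = 13.3333/5 = 2.6667
  S = [[2.2667, 1.4667],
 [1.4667, 2.6667]].

Step 3 — invert S. det(S) = 2.2667·2.6667 - (1.4667)² = 3.8933.
  S^{-1} = (1/det) · [[d, -b], [-b, a]] = [[0.6849, -0.3767],
 [-0.3767, 0.5822]].

Step 4 — quadratic form (x̄ - mu_0)^T · S^{-1} · (x̄ - mu_0):
  S^{-1} · (x̄ - mu_0) = (1.2671, -0.8219),
  (x̄ - mu_0)^T · [...] = (1.6667)·(1.2671) + (-0.3333)·(-0.8219) = 2.3858.

Step 5 — scale by n: T² = 6 · 2.3858 = 14.3151.

T² ≈ 14.3151


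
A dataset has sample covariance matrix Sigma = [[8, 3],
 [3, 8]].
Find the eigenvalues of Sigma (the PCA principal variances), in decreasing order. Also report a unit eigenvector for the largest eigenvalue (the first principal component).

Step 1 — characteristic polynomial of 2×2 Sigma:
  det(Sigma - λI) = λ² - trace · λ + det = 0.
  trace = 8 + 8 = 16, det = 8·8 - (3)² = 55.
Step 2 — discriminant:
  Δ = trace² - 4·det = 256 - 220 = 36.
Step 3 — eigenvalues:
  λ = (trace ± √Δ)/2 = (16 ± 6)/2,
  λ_1 = 11,  λ_2 = 5.

Step 4 — unit eigenvector for λ_1: solve (Sigma - λ_1 I)v = 0. First row:
  (8 - 11)·v_x + (3)·v_y = 0, i.e. (-3)·v_x + (3)·v_y = 0,
  so v ∝ (b, λ_1 - a) = (3, 3) = u.
  ||u|| = √((3)² + (3)²) = √(18) ≈ 4.2426,
  v_1 = u/||u|| ≈ (0.7071, 0.7071) (||v_1|| = 1).

λ_1 = 11,  λ_2 = 5;  v_1 ≈ (0.7071, 0.7071)


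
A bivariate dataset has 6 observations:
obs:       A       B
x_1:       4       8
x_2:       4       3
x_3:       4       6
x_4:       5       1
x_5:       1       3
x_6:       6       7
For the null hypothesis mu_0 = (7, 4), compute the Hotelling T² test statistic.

Step 1 — sample mean vector:
  mean(A) = (4 + 4 + 4 + 5 + 1 + 6) / 6 = 24/6 = 4
  mean(B) = (8 + 3 + 6 + 1 + 3 + 7) / 6 = 28/6 = 4.6667
  x̄ = (4, 4.6667),  deviation x̄ - mu_0 = (4, 4.6667) - (7, 4) = (-3, 0.6667).

Step 2 — sample covariance matrix, S[i,j] = (1/(n-1)) · Σ_k (x_{k,i} - mean_i) · (x_{k,j} - mean_j), divisor n-1 = 5:
  S[A,A] = ((0)·(0) + (0)·(0) + (0)·(0) + (1)·(1) + (-3)·(-3) + (2)·(2)) / 5 = 14/5 = 2.8
  S[A,B] = ((0)·(3.3333) + (0)·(-1.6667) + (0)·(1.3333) + (1)·(-3.6667) + (-3)·(-1.6667) + (2)·(2.3333)) / 5 = 6/5 = 1.2
  S[B,B] = ((3.3333)·(3.3333) + (-1.6667)·(-1.6667) + (1.3333)·(1.3333) + (-3.6667)·(-3.6667) + (-1.6667)·(-1.6667) + (2.3333)·(2.3333)) / 5 = 37.3333/5 = 7.4667
  S = [[2.8, 1.2],
 [1.2, 7.4667]].

Step 3 — invert S. det(S) = 2.8·7.4667 - (1.2)² = 19.4667.
  S^{-1} = (1/det) · [[d, -b], [-b, a]] = [[0.3836, -0.0616],
 [-0.0616, 0.1438]].

Step 4 — quadratic form (x̄ - mu_0)^T · S^{-1} · (x̄ - mu_0):
  S^{-1} · (x̄ - mu_0) = (-1.1918, 0.2808),
  (x̄ - mu_0)^T · [...] = (-3)·(-1.1918) + (0.6667)·(0.2808) = 3.7626.

Step 5 — scale by n: T² = 6 · 3.7626 = 22.5753.

T² ≈ 22.5753


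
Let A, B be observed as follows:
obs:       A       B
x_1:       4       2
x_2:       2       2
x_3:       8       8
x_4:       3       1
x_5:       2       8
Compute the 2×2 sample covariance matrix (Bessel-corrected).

Step 1 — column means:
  mean(A) = (4 + 2 + 8 + 3 + 2) / 5 = 19/5 = 3.8
  mean(B) = (2 + 2 + 8 + 1 + 8) / 5 = 21/5 = 4.2

Step 2 — sample covariance S[i,j] = (1/(n-1)) · Σ_k (x_{k,i} - mean_i) · (x_{k,j} - mean_j), with n-1 = 4.
  S[A,A] = ((0.2)·(0.2) + (-1.8)·(-1.8) + (4.2)·(4.2) + (-0.8)·(-0.8) + (-1.8)·(-1.8)) / 4 = 24.8/4 = 6.2
  S[A,B] = ((0.2)·(-2.2) + (-1.8)·(-2.2) + (4.2)·(3.8) + (-0.8)·(-3.2) + (-1.8)·(3.8)) / 4 = 15.2/4 = 3.8
  S[B,B] = ((-2.2)·(-2.2) + (-2.2)·(-2.2) + (3.8)·(3.8) + (-3.2)·(-3.2) + (3.8)·(3.8)) / 4 = 48.8/4 = 12.2

S is symmetric (S[j,i] = S[i,j]). Assembling:

S = [[6.2, 3.8],
 [3.8, 12.2]]
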